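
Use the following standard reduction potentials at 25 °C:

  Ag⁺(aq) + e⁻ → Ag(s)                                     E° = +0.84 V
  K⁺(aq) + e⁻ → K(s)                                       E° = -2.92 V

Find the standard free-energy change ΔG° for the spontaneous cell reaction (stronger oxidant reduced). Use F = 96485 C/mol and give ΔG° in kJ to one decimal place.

Ag⁺/Ag (E° = +0.84 V) is the cathode; K⁺/K (E° = -2.92 V) is the anode, so E°cell = +3.76 V.
Balancing electrons gives n = 1 (lcm of 1 and 1).
ΔG° = −nFE° = −(1)(96485)(+3.76) = -362,784 J = -362.8 kJ.

-362.8 kJ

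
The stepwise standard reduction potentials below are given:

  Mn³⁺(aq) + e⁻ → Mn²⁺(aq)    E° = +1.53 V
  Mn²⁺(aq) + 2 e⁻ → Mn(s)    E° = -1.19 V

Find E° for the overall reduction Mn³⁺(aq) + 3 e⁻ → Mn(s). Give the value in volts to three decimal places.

-0.283 V

Standard free energies of sequential steps add: ΔG°₃ = ΔG°₁ + ΔG°₂, so n₃E°₃ = n₁E°₁ + n₂E°₂.
E°₃ = (1×+1.53 + 2×-1.19) / 3 = (-0.850) / 3 = -0.283 V.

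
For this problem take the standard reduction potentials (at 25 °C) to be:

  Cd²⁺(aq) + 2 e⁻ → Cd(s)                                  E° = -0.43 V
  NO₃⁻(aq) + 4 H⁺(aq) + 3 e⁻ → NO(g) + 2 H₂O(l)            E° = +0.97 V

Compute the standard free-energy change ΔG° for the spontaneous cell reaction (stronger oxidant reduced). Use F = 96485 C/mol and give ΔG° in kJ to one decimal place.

NO₃⁻/NO (E° = +0.97 V) is the cathode; Cd²⁺/Cd (E° = -0.43 V) is the anode, so E°cell = +1.40 V.
Balancing electrons gives n = 6 (lcm of 3 and 2).
ΔG° = −nFE° = −(6)(96485)(+1.40) = -810,474 J = -810.5 kJ.

-810.5 kJ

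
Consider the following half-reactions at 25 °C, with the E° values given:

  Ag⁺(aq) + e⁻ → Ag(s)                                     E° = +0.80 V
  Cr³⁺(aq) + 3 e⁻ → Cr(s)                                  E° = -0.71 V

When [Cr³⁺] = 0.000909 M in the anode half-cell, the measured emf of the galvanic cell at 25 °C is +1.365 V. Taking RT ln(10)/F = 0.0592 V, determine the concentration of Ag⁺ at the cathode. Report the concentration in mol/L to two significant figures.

0.00034 M

Ag⁺/Ag is the cathode, Cr³⁺/Cr the anode: E°cell = +1.51 V, n = 3.
Overall reaction: 3 Ag⁺(aq) + Cr(s) → 3 Ag(s) + Cr³⁺(aq); Q = [Cr³⁺]^1/[Ag⁺]^3.
From E = E° − (0.0592/n) log Q: log Q = (E° − E)·n/0.0592 = (+1.51 − (+1.365))·3/0.0592 = 7.3480.
So 3·log[Ag⁺] = 1·log(0.000909) − log Q = -3.0414 − (7.3480) = -10.3894; log[Ag⁺] = -10.3894 / 3 = -3.4631; [Ag⁺] = 10^(-3.4631) ≈ 0.00034 M.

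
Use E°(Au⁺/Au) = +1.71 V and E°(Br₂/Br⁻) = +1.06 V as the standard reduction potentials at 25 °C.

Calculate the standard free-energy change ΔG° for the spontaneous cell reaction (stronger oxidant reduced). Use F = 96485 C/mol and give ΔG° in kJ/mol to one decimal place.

Au⁺/Au (E° = +1.71 V) is the cathode; Br₂/Br⁻ (E° = +1.06 V) is the anode, so E°cell = +0.65 V.
Balancing electrons gives n = 2 (lcm of 1 and 2).
ΔG° = −nFE° = −(2)(96485)(+0.65) = -125,430 J = -125.4 kJ/mol.

-125.4 kJ/mol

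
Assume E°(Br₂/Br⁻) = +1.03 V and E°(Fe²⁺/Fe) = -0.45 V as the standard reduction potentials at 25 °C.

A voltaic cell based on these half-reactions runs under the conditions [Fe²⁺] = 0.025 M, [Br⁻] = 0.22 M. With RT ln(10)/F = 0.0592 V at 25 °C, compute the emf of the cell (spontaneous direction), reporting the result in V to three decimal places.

Br₂/Br⁻ is the cathode (higher E°), Fe²⁺/Fe the anode: E°cell = +1.03 − (-0.45) = +1.48 V, n = 2.
Overall: Br₂(l) + Fe(s) → 2 Br⁻(aq) + Fe²⁺(aq)
Q = [Br⁻]^2·[Fe²⁺]; log Q = -2.917.
E = E° − (0.0592/n) log Q = +1.48 − (0.0592/2)(-2.917) = +1.566 V.

+1.566 V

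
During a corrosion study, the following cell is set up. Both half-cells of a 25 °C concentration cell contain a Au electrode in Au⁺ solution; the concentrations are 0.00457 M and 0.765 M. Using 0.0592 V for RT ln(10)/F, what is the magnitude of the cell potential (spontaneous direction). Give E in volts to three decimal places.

+0.132 V

For a concentration cell E°cell = 0. The 0.765 M side is the cathode (reduction is favoured where [Au⁺] is higher).
With n = 1, E = −(0.0592/1) log([Au⁺]ₐₙ/[Au⁺]꜀ₐₜ) = −(0.0592/1) log(0.00457/0.765) = −(0.0592/1)(-2.224) = +0.132 V.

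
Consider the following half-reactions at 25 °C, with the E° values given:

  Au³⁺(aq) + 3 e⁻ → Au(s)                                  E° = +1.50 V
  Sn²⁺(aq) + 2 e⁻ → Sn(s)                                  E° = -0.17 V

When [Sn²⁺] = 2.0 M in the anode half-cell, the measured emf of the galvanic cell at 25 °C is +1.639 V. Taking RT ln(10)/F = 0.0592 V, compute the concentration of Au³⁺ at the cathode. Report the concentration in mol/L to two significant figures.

Au³⁺/Au is the cathode, Sn²⁺/Sn the anode: E°cell = +1.67 V, n = 6.
Overall reaction: 2 Au³⁺(aq) + 3 Sn(s) → 2 Au(s) + 3 Sn²⁺(aq); Q = [Sn²⁺]^3/[Au³⁺]^2.
From E = E° − (0.0592/n) log Q: log Q = (E° − E)·n/0.0592 = (+1.67 − (+1.639))·6/0.0592 = 3.1419.
So 2·log[Au³⁺] = 3·log(2) − log Q = 0.9031 − (3.1419) = -2.2388; log[Au³⁺] = -2.2388 / 2 = -1.1194; [Au³⁺] = 10^(-1.1194) ≈ 0.076 M.

0.076 M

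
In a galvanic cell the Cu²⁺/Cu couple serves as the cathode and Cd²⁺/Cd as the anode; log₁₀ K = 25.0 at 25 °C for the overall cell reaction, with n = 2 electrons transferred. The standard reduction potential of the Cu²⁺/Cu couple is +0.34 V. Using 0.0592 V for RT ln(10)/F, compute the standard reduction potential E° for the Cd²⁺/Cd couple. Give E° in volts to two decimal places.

-0.40 V

E°cell = (0.0592/n)·log K = (0.0592/2)(25.0) = +0.740 V.
Since Cu²⁺/Cu is the cathode and Cd²⁺/Cd the anode, E°cell = E°(Cu²⁺/Cu) − E°(Cd²⁺/Cd).
So E°(Cd²⁺/Cd) = E°(Cu²⁺/Cu) − E°cell = (+0.34) − (+0.740) = -0.40 V.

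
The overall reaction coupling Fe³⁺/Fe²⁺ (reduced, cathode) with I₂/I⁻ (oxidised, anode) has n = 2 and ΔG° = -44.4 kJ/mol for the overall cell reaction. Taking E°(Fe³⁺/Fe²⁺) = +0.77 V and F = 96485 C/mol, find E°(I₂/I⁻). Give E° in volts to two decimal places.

E°cell = −ΔG°/(nF) = −(-44.4×10³)/((2)(96485)) = +0.230 V.
Since Fe³⁺/Fe²⁺ is the cathode and I₂/I⁻ the anode, E°cell = E°(Fe³⁺/Fe²⁺) − E°(I₂/I⁻).
So E°(I₂/I⁻) = E°(Fe³⁺/Fe²⁺) − E°cell = (+0.77) − (+0.230) = +0.54 V.

+0.54 V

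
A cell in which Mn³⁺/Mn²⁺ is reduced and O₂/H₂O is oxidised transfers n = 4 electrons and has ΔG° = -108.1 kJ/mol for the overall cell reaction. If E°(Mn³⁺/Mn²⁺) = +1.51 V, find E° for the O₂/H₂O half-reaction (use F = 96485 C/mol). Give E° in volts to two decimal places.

+1.23 V

E°cell = −ΔG°/(nF) = −(-108.1×10³)/((4)(96485)) = +0.280 V.
Since Mn³⁺/Mn²⁺ is the cathode and O₂/H₂O the anode, E°cell = E°(Mn³⁺/Mn²⁺) − E°(O₂/H₂O).
So E°(O₂/H₂O) = E°(Mn³⁺/Mn²⁺) − E°cell = (+1.51) − (+0.280) = +1.23 V.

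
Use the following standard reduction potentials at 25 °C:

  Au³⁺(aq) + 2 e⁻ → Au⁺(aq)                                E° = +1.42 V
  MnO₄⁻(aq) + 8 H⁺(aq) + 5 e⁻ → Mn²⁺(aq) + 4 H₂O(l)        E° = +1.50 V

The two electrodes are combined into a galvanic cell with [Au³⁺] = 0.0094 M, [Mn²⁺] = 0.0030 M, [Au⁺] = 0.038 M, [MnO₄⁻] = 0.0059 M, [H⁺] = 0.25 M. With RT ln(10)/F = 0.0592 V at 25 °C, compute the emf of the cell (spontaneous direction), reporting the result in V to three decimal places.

+0.044 V

MnO₄⁻/Mn²⁺ is the cathode (higher E°), Au³⁺/Au⁺ the anode: E°cell = +1.50 − (+1.42) = +0.08 V, n = 10.
Overall: 2 MnO₄⁻(aq) + 16 H⁺(aq) + 5 Au⁺(aq) → 2 Mn²⁺(aq) + 8 H₂O(l) + 5 Au³⁺(aq)
Q = [Mn²⁺]^2·[Au³⁺]^5 / ([MnO₄⁻]^2·[H⁺]^16·[Au⁺]^5); log Q = 6.012.
E = E° − (0.0592/n) log Q = +0.08 − (0.0592/10)(6.012) = +0.044 V.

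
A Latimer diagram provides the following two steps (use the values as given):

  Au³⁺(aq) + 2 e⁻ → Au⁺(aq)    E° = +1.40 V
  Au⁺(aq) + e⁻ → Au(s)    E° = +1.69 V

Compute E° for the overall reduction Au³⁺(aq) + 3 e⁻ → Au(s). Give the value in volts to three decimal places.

+1.497 V

Adding the free-energy changes (−nFE°) of the two steps gives −n₃FE°₃ = −n₁FE°₁ − n₂FE°₂.
E°₃ = (2×+1.40 + 1×+1.69) / 3 = (+4.490) / 3 = +1.497 V.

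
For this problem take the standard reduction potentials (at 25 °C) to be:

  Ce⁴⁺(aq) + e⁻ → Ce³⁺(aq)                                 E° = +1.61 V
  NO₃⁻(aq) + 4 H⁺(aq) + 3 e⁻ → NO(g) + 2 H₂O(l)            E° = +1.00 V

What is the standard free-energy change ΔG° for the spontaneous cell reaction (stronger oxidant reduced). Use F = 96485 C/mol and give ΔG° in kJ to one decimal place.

-176.6 kJ

Ce⁴⁺/Ce³⁺ (E° = +1.61 V) is the cathode; NO₃⁻/NO (E° = +1.00 V) is the anode, so E°cell = +0.61 V.
Balancing electrons gives n = 3 (lcm of 1 and 3).
ΔG° = −nFE° = −(3)(96485)(+0.61) = -176,568 J = -176.6 kJ.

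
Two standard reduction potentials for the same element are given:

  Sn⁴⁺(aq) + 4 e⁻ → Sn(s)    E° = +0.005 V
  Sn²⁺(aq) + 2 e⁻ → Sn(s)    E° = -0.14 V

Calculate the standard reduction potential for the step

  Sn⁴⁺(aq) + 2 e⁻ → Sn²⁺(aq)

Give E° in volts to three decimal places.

Sequential free energies add, so n₃E°₃ = n₁E°₁ + n₂E°₂.
With n₃ = 4, and the known step contributing 2×(-0.14) V, the unknown satisfies 2·E° = 4×(+0.005) − 2×(-0.14) = +0.300.
E° = +0.300 / 2 = +0.150 V.

+0.150 V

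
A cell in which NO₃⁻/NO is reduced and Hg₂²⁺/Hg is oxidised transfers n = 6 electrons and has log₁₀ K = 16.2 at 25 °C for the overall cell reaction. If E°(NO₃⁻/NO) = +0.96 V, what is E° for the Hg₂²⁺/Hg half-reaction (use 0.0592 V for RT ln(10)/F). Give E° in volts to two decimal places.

E°cell = (0.0592/n)·log K = (0.0592/6)(16.2) = +0.160 V.
Since NO₃⁻/NO is the cathode and Hg₂²⁺/Hg the anode, E°cell = E°(NO₃⁻/NO) − E°(Hg₂²⁺/Hg).
So E°(Hg₂²⁺/Hg) = E°(NO₃⁻/NO) − E°cell = (+0.96) − (+0.160) = +0.80 V.

+0.80 V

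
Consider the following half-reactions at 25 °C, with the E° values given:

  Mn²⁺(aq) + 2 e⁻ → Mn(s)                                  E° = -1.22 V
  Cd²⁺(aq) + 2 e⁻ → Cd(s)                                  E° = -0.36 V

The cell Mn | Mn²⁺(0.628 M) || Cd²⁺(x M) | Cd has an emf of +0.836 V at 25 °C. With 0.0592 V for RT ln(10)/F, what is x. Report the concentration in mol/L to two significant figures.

Cd²⁺/Cd is the cathode, Mn²⁺/Mn the anode: E°cell = +0.86 V, n = 2.
Overall reaction: Cd²⁺(aq) + Mn(s) → Cd(s) + Mn²⁺(aq); Q = [Mn²⁺]^1/[Cd²⁺]^1.
From E = E° − (0.0592/n) log Q: log Q = (E° − E)·n/0.0592 = (+0.86 − (+0.836))·2/0.0592 = 0.8108.
So 1·log[Cd²⁺] = 1·log(0.628) − log Q = -0.2020 − (0.8108) = -1.0128; [Cd²⁺] = 10^(-1.0128) ≈ 0.097 M.

0.097 M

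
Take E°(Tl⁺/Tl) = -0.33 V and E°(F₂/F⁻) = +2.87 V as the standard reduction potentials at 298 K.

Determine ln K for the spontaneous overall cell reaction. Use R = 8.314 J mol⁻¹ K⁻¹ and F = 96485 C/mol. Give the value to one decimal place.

Cathode: F₂/F⁻; anode: Tl⁺/Tl. E°cell = (+2.87) − (-0.33) = +3.20 V, with n = 2.
ΔG° = −nFE° = −RT ln K, so ln K = nFE°/(RT) = (2)(96485)(+3.20) / ((8.314)(298)) = 249.238.

249.2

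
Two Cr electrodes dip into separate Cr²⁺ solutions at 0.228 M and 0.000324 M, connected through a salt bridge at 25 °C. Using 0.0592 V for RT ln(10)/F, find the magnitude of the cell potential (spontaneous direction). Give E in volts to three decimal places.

+0.084 V

For a concentration cell E°cell = 0. The 0.228 M side is the cathode (reduction is favoured where [Cr²⁺] is higher).
With n = 2, E = −(0.0592/2) log([Cr²⁺]ₐₙ/[Cr²⁺]꜀ₐₜ) = −(0.0592/2) log(0.000324/0.228) = −(0.0592/2)(-2.847) = +0.084 V.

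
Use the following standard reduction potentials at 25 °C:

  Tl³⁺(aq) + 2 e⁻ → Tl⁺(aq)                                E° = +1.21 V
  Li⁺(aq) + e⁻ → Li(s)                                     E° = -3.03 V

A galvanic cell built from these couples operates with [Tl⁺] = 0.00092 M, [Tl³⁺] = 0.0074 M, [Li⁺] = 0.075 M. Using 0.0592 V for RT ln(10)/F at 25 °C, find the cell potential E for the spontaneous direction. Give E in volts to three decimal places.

+4.333 V

Tl³⁺/Tl⁺ is the cathode (higher E°), Li⁺/Li the anode: E°cell = +1.21 − (-3.03) = +4.24 V, n = 2.
Overall: Tl³⁺(aq) + 2 Li(s) → Tl⁺(aq) + 2 Li⁺(aq)
Q = [Tl⁺]·[Li⁺]^2 / ([Tl³⁺]); log Q = -3.155.
E = E° − (0.0592/n) log Q = +4.24 − (0.0592/2)(-3.155) = +4.333 V.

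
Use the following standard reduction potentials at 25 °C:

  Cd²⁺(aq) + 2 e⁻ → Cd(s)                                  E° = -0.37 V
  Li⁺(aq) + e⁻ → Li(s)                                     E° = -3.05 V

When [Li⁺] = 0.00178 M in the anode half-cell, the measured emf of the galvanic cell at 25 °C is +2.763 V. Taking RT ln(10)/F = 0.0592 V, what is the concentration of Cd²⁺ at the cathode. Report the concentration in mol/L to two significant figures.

0.0020 M

Cd²⁺/Cd is the cathode, Li⁺/Li the anode: E°cell = +2.68 V, n = 2.
Overall reaction: Cd²⁺(aq) + 2 Li(s) → Cd(s) + 2 Li⁺(aq); Q = [Li⁺]^2/[Cd²⁺]^1.
From E = E° − (0.0592/n) log Q: log Q = (E° − E)·n/0.0592 = (+2.68 − (+2.763))·2/0.0592 = -2.8041.
So 1·log[Cd²⁺] = 2·log(0.00178) − log Q = -5.4992 − (-2.8041) = -2.6951; [Cd²⁺] = 10^(-2.6951) ≈ 0.0020 M.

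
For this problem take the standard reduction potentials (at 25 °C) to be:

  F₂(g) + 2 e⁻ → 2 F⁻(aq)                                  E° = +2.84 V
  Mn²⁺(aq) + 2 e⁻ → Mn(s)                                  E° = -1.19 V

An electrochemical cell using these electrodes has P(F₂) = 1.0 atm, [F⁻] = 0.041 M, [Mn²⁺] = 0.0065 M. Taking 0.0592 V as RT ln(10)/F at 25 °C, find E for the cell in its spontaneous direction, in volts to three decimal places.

+4.177 V

F₂/F⁻ is the cathode (higher E°), Mn²⁺/Mn the anode: E°cell = +2.84 − (-1.19) = +4.03 V, n = 2.
Overall: F₂(g) + Mn(s) → 2 F⁻(aq) + Mn²⁺(aq)
Q = [F⁻]^2·[Mn²⁺] / (P(F₂)); log Q = -4.962.
E = E° − (0.0592/n) log Q = +4.03 − (0.0592/2)(-4.962) = +4.177 V.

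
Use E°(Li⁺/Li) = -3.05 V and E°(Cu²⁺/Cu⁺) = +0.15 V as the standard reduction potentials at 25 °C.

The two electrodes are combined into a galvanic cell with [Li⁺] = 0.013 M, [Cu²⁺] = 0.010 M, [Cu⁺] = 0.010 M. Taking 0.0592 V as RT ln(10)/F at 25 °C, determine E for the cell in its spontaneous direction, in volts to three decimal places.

+3.312 V

Cu²⁺/Cu⁺ is the cathode (higher E°), Li⁺/Li the anode: E°cell = +0.15 − (-3.05) = +3.20 V, n = 1.
Overall: Cu²⁺(aq) + Li(s) → Cu⁺(aq) + Li⁺(aq)
Q = [Cu⁺]·[Li⁺] / ([Cu²⁺]); log Q = -1.886.
E = E° − (0.0592/n) log Q = +3.20 − (0.0592/1)(-1.886) = +3.312 V.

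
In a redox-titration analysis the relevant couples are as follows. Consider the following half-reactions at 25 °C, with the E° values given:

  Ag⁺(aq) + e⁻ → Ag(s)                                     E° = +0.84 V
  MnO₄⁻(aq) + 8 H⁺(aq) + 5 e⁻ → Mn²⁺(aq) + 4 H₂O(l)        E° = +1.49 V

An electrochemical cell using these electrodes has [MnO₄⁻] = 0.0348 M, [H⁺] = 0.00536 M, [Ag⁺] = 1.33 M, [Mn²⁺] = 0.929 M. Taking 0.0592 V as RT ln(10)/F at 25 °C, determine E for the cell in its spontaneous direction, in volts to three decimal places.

+0.411 V

MnO₄⁻/Mn²⁺ is the cathode (higher E°), Ag⁺/Ag the anode: E°cell = +1.49 − (+0.84) = +0.65 V, n = 5.
Overall: MnO₄⁻(aq) + 8 H⁺(aq) + 5 Ag(s) → Mn²⁺(aq) + 4 H₂O(l) + 5 Ag⁺(aq)
Q = [Mn²⁺]·[Ag⁺]^5 / ([MnO₄⁻]·[H⁺]^8); log Q = 20.212.
E = E° − (0.0592/n) log Q = +0.65 − (0.0592/5)(20.212) = +0.411 V.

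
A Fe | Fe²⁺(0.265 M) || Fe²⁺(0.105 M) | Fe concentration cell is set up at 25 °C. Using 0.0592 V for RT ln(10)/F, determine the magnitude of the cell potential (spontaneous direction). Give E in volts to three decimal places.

For a concentration cell E°cell = 0. The 0.265 M side is the cathode (reduction is favoured where [Fe²⁺] is higher).
With n = 2, E = −(0.0592/2) log([Fe²⁺]ₐₙ/[Fe²⁺]꜀ₐₜ) = −(0.0592/2) log(0.105/0.265) = −(0.0592/2)(-0.402) = +0.012 V.

+0.012 V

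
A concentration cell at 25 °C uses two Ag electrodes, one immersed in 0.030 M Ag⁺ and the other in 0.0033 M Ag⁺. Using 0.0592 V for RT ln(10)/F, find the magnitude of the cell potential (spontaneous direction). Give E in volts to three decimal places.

+0.057 V

For a concentration cell E°cell = 0. The 0.030 M side is the cathode (reduction is favoured where [Ag⁺] is higher).
With n = 1, E = −(0.0592/1) log([Ag⁺]ₐₙ/[Ag⁺]꜀ₐₜ) = −(0.0592/1) log(0.0033/0.03) = −(0.0592/1)(-0.959) = +0.057 V.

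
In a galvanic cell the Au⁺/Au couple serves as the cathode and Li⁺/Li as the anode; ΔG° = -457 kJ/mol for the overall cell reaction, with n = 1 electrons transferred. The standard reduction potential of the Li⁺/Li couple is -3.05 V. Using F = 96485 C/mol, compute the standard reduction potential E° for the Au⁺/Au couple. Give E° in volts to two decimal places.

+1.69 V

E°cell = −ΔG°/(nF) = −(-457×10³)/((1)(96485)) = +4.736 V.
Since Au⁺/Au is the cathode and Li⁺/Li the anode, E°cell = E°(Au⁺/Au) − E°(Li⁺/Li).
So E°(Au⁺/Au) = E°cell + E°(Li⁺/Li) = +4.736 + (-3.05) = +1.69 V.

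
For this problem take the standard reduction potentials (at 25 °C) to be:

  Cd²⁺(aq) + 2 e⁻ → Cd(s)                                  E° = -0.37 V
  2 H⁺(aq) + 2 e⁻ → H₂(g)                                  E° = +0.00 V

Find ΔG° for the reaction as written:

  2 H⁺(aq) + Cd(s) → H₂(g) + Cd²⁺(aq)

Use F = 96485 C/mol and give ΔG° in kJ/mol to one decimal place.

-71.4 kJ/mol

As written, H⁺/H₂ is reduced (cathode) and Cd²⁺/Cd is oxidised (anode), so E°cell = (+0.00) − (-0.37) = +0.37 V.
Balancing electrons gives n = 2.
ΔG° = −nFE° = −(2)(96485)(+0.37) = -71,399 J = -71.4 kJ/mol.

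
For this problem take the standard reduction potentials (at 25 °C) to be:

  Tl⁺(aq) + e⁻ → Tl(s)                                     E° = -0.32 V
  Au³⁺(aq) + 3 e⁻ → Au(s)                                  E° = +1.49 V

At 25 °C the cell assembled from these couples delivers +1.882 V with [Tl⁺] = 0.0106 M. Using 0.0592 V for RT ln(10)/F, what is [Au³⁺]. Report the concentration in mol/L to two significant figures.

Au³⁺/Au is the cathode, Tl⁺/Tl the anode: E°cell = +1.81 V, n = 3.
Overall reaction: Au³⁺(aq) + 3 Tl(s) → Au(s) + 3 Tl⁺(aq); Q = [Tl⁺]^3/[Au³⁺]^1.
From E = E° − (0.0592/n) log Q: log Q = (E° − E)·n/0.0592 = (+1.81 − (+1.882))·3/0.0592 = -3.6486.
So 1·log[Au³⁺] = 3·log(0.0106) − log Q = -5.9241 − (-3.6486) = -2.2755; [Au³⁺] = 10^(-2.2755) ≈ 0.0053 M.

0.0053 M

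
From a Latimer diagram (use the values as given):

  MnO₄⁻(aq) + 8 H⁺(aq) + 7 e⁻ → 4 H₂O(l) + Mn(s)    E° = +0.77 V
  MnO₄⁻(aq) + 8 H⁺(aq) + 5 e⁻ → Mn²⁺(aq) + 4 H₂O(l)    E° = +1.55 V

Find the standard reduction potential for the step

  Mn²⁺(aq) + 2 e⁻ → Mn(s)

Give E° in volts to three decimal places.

Sequential free energies add, so n₃E°₃ = n₁E°₁ + n₂E°₂.
With n₃ = 7, and the known step contributing 5×(+1.55) V, the unknown satisfies 2·E° = 7×(+0.77) − 5×(+1.55) = -2.360.
E° = -2.360 / 2 = -1.180 V.

-1.180 V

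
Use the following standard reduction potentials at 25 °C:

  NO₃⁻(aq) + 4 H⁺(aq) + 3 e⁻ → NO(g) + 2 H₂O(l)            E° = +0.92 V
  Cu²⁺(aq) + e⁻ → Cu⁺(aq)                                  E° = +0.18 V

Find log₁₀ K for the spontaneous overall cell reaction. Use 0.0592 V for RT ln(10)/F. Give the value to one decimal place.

Cathode: NO₃⁻/NO; anode: Cu²⁺/Cu⁺. E°cell = +0.74 V, n = 3.
log K = nE°cell / 0.0592 = (3)(+0.74) / 0.0592 = 37.5.

37.5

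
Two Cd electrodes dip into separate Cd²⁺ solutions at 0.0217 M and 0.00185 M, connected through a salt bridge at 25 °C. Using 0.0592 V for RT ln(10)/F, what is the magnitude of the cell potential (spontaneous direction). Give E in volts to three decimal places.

+0.032 V

For a concentration cell E°cell = 0. The 0.0217 M side is the cathode (reduction is favoured where [Cd²⁺] is higher).
With n = 2, E = −(0.0592/2) log([Cd²⁺]ₐₙ/[Cd²⁺]꜀ₐₜ) = −(0.0592/2) log(0.00185/0.0217) = −(0.0592/2)(-1.069) = +0.032 V.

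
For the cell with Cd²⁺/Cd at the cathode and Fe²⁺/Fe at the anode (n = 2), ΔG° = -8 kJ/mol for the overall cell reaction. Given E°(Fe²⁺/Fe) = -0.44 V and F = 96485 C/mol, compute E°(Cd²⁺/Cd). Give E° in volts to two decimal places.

-0.40 V

E°cell = −ΔG°/(nF) = −(-8×10³)/((2)(96485)) = +0.041 V.
Since Cd²⁺/Cd is the cathode and Fe²⁺/Fe the anode, E°cell = E°(Cd²⁺/Cd) − E°(Fe²⁺/Fe).
So E°(Cd²⁺/Cd) = E°cell + E°(Fe²⁺/Fe) = +0.041 + (-0.44) = -0.40 V.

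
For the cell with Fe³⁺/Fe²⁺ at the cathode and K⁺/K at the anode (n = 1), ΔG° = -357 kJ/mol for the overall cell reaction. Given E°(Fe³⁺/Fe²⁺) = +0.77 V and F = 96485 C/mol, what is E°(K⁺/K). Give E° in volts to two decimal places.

E°cell = −ΔG°/(nF) = −(-357×10³)/((1)(96485)) = +3.700 V.
Since Fe³⁺/Fe²⁺ is the cathode and K⁺/K the anode, E°cell = E°(Fe³⁺/Fe²⁺) − E°(K⁺/K).
So E°(K⁺/K) = E°(Fe³⁺/Fe²⁺) − E°cell = (+0.77) − (+3.700) = -2.93 V.

-2.93 V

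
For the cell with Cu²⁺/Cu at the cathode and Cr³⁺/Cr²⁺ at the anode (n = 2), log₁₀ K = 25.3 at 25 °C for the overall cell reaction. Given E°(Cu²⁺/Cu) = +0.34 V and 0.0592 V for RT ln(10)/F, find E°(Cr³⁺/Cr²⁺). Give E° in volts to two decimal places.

E°cell = (0.0592/n)·log K = (0.0592/2)(25.3) = +0.749 V.
Since Cu²⁺/Cu is the cathode and Cr³⁺/Cr²⁺ the anode, E°cell = E°(Cu²⁺/Cu) − E°(Cr³⁺/Cr²⁺).
So E°(Cr³⁺/Cr²⁺) = E°(Cu²⁺/Cu) − E°cell = (+0.34) − (+0.749) = -0.41 V.

-0.41 V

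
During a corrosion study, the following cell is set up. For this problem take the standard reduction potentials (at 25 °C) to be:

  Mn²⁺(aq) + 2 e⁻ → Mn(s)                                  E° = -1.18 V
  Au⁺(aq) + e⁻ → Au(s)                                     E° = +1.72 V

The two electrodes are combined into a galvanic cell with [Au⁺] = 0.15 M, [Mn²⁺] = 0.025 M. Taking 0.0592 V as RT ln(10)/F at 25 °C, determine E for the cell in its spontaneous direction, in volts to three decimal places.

+2.899 V

Au⁺/Au is the cathode (higher E°), Mn²⁺/Mn the anode: E°cell = +1.72 − (-1.18) = +2.90 V, n = 2.
Overall: 2 Au⁺(aq) + Mn(s) → 2 Au(s) + Mn²⁺(aq)
Q = [Mn²⁺] / ([Au⁺]^2); log Q = 0.046.
E = E° − (0.0592/n) log Q = +2.90 − (0.0592/2)(0.046) = +2.899 V.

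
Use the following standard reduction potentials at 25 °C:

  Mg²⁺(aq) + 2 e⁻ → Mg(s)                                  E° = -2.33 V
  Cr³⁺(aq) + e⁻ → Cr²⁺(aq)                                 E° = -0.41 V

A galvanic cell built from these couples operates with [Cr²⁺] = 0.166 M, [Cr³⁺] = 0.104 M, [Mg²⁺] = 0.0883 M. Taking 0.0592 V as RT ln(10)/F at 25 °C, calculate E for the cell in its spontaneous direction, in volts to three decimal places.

+1.939 V

Cr³⁺/Cr²⁺ is the cathode (higher E°), Mg²⁺/Mg the anode: E°cell = -0.41 − (-2.33) = +1.92 V, n = 2.
Overall: 2 Cr³⁺(aq) + Mg(s) → 2 Cr²⁺(aq) + Mg²⁺(aq)
Q = [Cr²⁺]^2·[Mg²⁺] / ([Cr³⁺]^2); log Q = -0.648.
E = E° − (0.0592/n) log Q = +1.92 − (0.0592/2)(-0.648) = +1.939 V.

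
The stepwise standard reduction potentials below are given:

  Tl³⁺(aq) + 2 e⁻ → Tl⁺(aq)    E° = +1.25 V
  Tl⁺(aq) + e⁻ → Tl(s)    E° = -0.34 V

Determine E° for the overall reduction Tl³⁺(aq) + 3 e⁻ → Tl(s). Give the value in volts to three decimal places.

+0.720 V

Adding the free-energy changes (−nFE°) of the two steps gives −n₃FE°₃ = −n₁FE°₁ − n₂FE°₂.
E°₃ = (2×+1.25 + 1×-0.34) / 3 = (+2.160) / 3 = +0.720 V.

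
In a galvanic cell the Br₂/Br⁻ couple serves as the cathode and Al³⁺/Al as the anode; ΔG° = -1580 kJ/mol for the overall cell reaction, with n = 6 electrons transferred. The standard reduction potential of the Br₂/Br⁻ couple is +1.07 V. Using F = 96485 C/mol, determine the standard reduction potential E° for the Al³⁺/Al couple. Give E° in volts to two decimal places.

E°cell = −ΔG°/(nF) = −(-1580×10³)/((6)(96485)) = +2.729 V.
Since Br₂/Br⁻ is the cathode and Al³⁺/Al the anode, E°cell = E°(Br₂/Br⁻) − E°(Al³⁺/Al).
So E°(Al³⁺/Al) = E°(Br₂/Br⁻) − E°cell = (+1.07) − (+2.729) = -1.66 V.

-1.66 V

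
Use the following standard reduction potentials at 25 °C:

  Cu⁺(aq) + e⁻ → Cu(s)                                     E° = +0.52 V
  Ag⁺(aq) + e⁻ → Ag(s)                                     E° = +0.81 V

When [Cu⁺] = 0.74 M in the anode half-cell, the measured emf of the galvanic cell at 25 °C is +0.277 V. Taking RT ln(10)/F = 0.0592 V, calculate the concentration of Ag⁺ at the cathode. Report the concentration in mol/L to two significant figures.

0.45 M

Ag⁺/Ag is the cathode, Cu⁺/Cu the anode: E°cell = +0.29 V, n = 1.
Overall reaction: Ag⁺(aq) + Cu(s) → Ag(s) + Cu⁺(aq); Q = [Cu⁺]^1/[Ag⁺]^1.
From E = E° − (0.0592/n) log Q: log Q = (E° − E)·n/0.0592 = (+0.29 − (+0.277))·1/0.0592 = 0.2196.
So 1·log[Ag⁺] = 1·log(0.74) − log Q = -0.1308 − (0.2196) = -0.3504; [Ag⁺] = 10^(-0.3504) ≈ 0.45 M.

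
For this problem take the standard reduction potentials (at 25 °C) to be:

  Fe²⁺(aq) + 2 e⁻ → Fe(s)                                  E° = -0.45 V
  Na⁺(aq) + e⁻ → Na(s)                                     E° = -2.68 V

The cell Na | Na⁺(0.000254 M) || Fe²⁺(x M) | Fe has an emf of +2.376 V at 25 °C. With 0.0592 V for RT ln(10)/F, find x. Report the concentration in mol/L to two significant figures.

Fe²⁺/Fe is the cathode, Na⁺/Na the anode: E°cell = +2.23 V, n = 2.
Overall reaction: Fe²⁺(aq) + 2 Na(s) → Fe(s) + 2 Na⁺(aq); Q = [Na⁺]^2/[Fe²⁺]^1.
From E = E° − (0.0592/n) log Q: log Q = (E° − E)·n/0.0592 = (+2.23 − (+2.376))·2/0.0592 = -4.9324.
So 1·log[Fe²⁺] = 2·log(0.000254) − log Q = -7.1903 − (-4.9324) = -2.2579; [Fe²⁺] = 10^(-2.2579) ≈ 0.0055 M.

0.0055 M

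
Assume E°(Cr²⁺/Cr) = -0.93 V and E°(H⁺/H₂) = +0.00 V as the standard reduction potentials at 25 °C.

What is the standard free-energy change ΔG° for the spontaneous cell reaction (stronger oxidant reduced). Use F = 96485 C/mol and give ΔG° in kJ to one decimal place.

-179.5 kJ

H⁺/H₂ (E° = +0.00 V) is the cathode; Cr²⁺/Cr (E° = -0.93 V) is the anode, so E°cell = +0.93 V.
Balancing electrons gives n = 2 (lcm of 2 and 2).
ΔG° = −nFE° = −(2)(96485)(+0.93) = -179,462 J = -179.5 kJ.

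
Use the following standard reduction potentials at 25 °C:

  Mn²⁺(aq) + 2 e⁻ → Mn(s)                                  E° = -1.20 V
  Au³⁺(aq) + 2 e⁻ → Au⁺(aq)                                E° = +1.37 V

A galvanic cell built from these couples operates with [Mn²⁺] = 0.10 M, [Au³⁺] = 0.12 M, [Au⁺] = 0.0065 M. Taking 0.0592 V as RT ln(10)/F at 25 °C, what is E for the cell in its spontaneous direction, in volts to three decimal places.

Au³⁺/Au⁺ is the cathode (higher E°), Mn²⁺/Mn the anode: E°cell = +1.37 − (-1.20) = +2.57 V, n = 2.
Overall: Au³⁺(aq) + Mn(s) → Au⁺(aq) + Mn²⁺(aq)
Q = [Au⁺]·[Mn²⁺] / ([Au³⁺]); log Q = -2.266.
E = E° − (0.0592/n) log Q = +2.57 − (0.0592/2)(-2.266) = +2.637 V.

+2.637 V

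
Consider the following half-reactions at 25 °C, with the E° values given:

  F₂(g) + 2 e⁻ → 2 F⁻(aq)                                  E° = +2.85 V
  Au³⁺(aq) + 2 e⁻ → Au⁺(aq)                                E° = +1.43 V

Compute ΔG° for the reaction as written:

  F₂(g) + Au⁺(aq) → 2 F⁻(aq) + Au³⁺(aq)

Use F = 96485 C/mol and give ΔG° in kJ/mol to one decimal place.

As written, F₂/F⁻ is reduced (cathode) and Au³⁺/Au⁺ is oxidised (anode), so E°cell = (+2.85) − (+1.43) = +1.42 V.
Balancing electrons gives n = 2.
ΔG° = −nFE° = −(2)(96485)(+1.42) = -274,017 J = -274.0 kJ/mol.

-274.0 kJ/mol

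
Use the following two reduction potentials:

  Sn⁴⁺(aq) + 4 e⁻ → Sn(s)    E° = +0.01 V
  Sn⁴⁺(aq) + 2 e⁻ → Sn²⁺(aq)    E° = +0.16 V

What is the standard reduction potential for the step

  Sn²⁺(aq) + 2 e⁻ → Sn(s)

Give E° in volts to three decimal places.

Sequential free energies add, so n₃E°₃ = n₁E°₁ + n₂E°₂.
With n₃ = 4, and the known step contributing 2×(+0.16) V, the unknown satisfies 2·E° = 4×(+0.01) − 2×(+0.16) = -0.280.
E° = -0.280 / 2 = -0.140 V.

-0.140 V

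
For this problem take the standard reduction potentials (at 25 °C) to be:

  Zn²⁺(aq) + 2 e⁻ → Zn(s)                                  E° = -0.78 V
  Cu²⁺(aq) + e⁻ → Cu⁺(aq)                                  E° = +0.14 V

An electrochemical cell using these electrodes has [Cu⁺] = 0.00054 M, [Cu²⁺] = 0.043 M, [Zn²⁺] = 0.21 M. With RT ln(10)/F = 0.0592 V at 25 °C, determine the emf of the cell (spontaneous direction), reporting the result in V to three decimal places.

+1.053 V

Cu²⁺/Cu⁺ is the cathode (higher E°), Zn²⁺/Zn the anode: E°cell = +0.14 − (-0.78) = +0.92 V, n = 2.
Overall: 2 Cu²⁺(aq) + Zn(s) → 2 Cu⁺(aq) + Zn²⁺(aq)
Q = [Cu⁺]^2·[Zn²⁺] / ([Cu²⁺]^2); log Q = -4.480.
E = E° − (0.0592/n) log Q = +0.92 − (0.0592/2)(-4.480) = +1.053 V.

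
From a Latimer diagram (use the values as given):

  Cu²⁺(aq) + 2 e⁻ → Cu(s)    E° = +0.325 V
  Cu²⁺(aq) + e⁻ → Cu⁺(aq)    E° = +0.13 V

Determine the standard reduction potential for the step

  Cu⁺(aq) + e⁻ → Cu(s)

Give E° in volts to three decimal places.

+0.520 V

Sequential free energies add, so n₃E°₃ = n₁E°₁ + n₂E°₂.
With n₃ = 2, and the known step contributing 1×(+0.13) V, the unknown satisfies 1·E° = 2×(+0.325) − 1×(+0.13) = +0.520.
E° = +0.520 / 1 = +0.520 V.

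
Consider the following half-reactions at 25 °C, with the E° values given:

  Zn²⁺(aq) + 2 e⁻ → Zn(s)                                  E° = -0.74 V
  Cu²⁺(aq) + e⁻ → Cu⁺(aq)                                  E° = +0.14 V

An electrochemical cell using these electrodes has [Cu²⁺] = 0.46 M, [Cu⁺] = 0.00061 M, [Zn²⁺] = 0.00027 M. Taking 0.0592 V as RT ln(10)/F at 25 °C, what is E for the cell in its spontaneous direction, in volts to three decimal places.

Cu²⁺/Cu⁺ is the cathode (higher E°), Zn²⁺/Zn the anode: E°cell = +0.14 − (-0.74) = +0.88 V, n = 2.
Overall: 2 Cu²⁺(aq) + Zn(s) → 2 Cu⁺(aq) + Zn²⁺(aq)
Q = [Cu⁺]^2·[Zn²⁺] / ([Cu²⁺]^2); log Q = -9.323.
E = E° − (0.0592/n) log Q = +0.88 − (0.0592/2)(-9.323) = +1.156 V.

+1.156 V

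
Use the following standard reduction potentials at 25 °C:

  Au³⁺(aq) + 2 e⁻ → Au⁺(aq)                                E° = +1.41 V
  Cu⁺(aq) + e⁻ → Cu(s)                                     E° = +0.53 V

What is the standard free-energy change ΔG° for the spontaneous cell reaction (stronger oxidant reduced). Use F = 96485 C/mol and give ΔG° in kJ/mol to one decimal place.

Au³⁺/Au⁺ (E° = +1.41 V) is the cathode; Cu⁺/Cu (E° = +0.53 V) is the anode, so E°cell = +0.88 V.
Balancing electrons gives n = 2 (lcm of 2 and 1).
ΔG° = −nFE° = −(2)(96485)(+0.88) = -169,814 J = -169.8 kJ/mol.

-169.8 kJ/mol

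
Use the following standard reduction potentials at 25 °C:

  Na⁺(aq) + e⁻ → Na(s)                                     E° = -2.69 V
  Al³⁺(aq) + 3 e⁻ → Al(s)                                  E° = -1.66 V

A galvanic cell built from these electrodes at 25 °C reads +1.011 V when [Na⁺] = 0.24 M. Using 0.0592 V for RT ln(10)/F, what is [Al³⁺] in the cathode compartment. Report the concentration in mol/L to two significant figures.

0.0015 M

Al³⁺/Al is the cathode, Na⁺/Na the anode: E°cell = +1.03 V, n = 3.
Overall reaction: Al³⁺(aq) + 3 Na(s) → Al(s) + 3 Na⁺(aq); Q = [Na⁺]^3/[Al³⁺]^1.
From E = E° − (0.0592/n) log Q: log Q = (E° − E)·n/0.0592 = (+1.03 − (+1.011))·3/0.0592 = 0.9628.
So 1·log[Al³⁺] = 3·log(0.24) − log Q = -1.8594 − (0.9628) = -2.8222; [Al³⁺] = 10^(-2.8222) ≈ 0.0015 M.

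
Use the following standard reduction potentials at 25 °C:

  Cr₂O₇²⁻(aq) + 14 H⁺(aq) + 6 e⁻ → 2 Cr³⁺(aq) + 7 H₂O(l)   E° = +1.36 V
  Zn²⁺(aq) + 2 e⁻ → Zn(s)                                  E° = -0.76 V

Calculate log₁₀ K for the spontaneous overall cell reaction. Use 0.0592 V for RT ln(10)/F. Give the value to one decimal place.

Cathode: Cr₂O₇²⁻/Cr³⁺; anode: Zn²⁺/Zn. E°cell = +2.12 V, n = 6.
log K = nE°cell / 0.0592 = (6)(+2.12) / 0.0592 = 214.9.

214.9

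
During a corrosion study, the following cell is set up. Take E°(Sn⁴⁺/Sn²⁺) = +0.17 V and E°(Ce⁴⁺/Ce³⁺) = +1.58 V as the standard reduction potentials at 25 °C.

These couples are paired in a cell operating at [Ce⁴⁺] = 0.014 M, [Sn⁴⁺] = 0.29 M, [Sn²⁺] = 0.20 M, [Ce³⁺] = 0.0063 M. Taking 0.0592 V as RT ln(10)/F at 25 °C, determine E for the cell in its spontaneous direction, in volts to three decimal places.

+1.426 V

Ce⁴⁺/Ce³⁺ is the cathode (higher E°), Sn⁴⁺/Sn²⁺ the anode: E°cell = +1.58 − (+0.17) = +1.41 V, n = 2.
Overall: 2 Ce⁴⁺(aq) + Sn²⁺(aq) → 2 Ce³⁺(aq) + Sn⁴⁺(aq)
Q = [Ce³⁺]^2·[Sn⁴⁺] / ([Ce⁴⁺]^2·[Sn²⁺]); log Q = -0.532.
E = E° − (0.0592/n) log Q = +1.41 − (0.0592/2)(-0.532) = +1.426 V.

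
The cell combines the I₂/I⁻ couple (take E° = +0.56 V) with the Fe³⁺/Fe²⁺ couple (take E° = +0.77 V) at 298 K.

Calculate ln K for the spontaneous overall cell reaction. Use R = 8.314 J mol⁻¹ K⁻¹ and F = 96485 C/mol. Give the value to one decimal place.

16.4

Cathode: Fe³⁺/Fe²⁺; anode: I₂/I⁻. E°cell = (+0.77) − (+0.56) = +0.21 V, with n = 2.
ΔG° = −nFE° = −RT ln K, so ln K = nFE°/(RT) = (2)(96485)(+0.21) / ((8.314)(298)) = 16.356.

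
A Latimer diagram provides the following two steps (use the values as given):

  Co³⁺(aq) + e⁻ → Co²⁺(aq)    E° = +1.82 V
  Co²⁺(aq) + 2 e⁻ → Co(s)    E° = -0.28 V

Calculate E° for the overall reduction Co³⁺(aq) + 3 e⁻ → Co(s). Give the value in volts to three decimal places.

+0.420 V

Adding the free-energy changes (−nFE°) of the two steps gives −n₃FE°₃ = −n₁FE°₁ − n₂FE°₂.
E°₃ = (1×+1.82 + 2×-0.28) / 3 = (+1.260) / 3 = +0.420 V.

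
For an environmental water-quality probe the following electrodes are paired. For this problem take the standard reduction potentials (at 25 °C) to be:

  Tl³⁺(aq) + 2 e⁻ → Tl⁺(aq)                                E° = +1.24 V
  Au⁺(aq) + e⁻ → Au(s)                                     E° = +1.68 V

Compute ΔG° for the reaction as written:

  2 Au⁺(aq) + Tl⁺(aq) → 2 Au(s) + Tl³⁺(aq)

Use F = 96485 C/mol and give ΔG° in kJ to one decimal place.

-84.9 kJ

As written, Au⁺/Au is reduced (cathode) and Tl³⁺/Tl⁺ is oxidised (anode), so E°cell = (+1.68) − (+1.24) = +0.44 V.
Balancing electrons gives n = 2.
ΔG° = −nFE° = −(2)(96485)(+0.44) = -84,907 J = -84.9 kJ.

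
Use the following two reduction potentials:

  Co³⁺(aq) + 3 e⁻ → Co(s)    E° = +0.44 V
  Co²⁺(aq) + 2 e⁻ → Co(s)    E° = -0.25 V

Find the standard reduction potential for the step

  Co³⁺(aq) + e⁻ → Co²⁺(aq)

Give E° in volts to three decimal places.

Sequential free energies add, so n₃E°₃ = n₁E°₁ + n₂E°₂.
With n₃ = 3, and the known step contributing 2×(-0.25) V, the unknown satisfies 1·E° = 3×(+0.44) − 2×(-0.25) = +1.820.
E° = +1.820 / 1 = +1.820 V.

+1.820 V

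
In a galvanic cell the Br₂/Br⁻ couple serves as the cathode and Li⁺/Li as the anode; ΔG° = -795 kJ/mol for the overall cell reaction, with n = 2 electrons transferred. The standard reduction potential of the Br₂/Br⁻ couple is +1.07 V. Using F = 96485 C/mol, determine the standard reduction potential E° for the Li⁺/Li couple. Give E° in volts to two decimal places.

E°cell = −ΔG°/(nF) = −(-795×10³)/((2)(96485)) = +4.120 V.
Since Br₂/Br⁻ is the cathode and Li⁺/Li the anode, E°cell = E°(Br₂/Br⁻) − E°(Li⁺/Li).
So E°(Li⁺/Li) = E°(Br₂/Br⁻) − E°cell = (+1.07) − (+4.120) = -3.05 V.

-3.05 V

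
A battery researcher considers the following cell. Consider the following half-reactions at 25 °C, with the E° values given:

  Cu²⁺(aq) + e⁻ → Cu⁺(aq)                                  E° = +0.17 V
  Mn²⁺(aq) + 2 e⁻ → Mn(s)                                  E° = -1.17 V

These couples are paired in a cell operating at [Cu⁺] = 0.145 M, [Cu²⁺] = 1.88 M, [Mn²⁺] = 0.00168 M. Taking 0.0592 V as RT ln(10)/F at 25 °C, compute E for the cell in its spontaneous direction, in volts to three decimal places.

Cu²⁺/Cu⁺ is the cathode (higher E°), Mn²⁺/Mn the anode: E°cell = +0.17 − (-1.17) = +1.34 V, n = 2.
Overall: 2 Cu²⁺(aq) + Mn(s) → 2 Cu⁺(aq) + Mn²⁺(aq)
Q = [Cu⁺]^2·[Mn²⁺] / ([Cu²⁺]^2); log Q = -5.000.
E = E° − (0.0592/n) log Q = +1.34 − (0.0592/2)(-5.000) = +1.488 V.

+1.488 V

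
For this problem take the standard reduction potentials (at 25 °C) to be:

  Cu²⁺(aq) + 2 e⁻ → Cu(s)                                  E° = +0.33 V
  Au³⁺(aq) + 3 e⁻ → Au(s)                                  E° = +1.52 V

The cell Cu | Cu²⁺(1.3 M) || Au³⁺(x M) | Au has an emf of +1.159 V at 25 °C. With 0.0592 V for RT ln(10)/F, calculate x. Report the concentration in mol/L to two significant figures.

0.040 M

Au³⁺/Au is the cathode, Cu²⁺/Cu the anode: E°cell = +1.19 V, n = 6.
Overall reaction: 2 Au³⁺(aq) + 3 Cu(s) → 2 Au(s) + 3 Cu²⁺(aq); Q = [Cu²⁺]^3/[Au³⁺]^2.
From E = E° − (0.0592/n) log Q: log Q = (E° − E)·n/0.0592 = (+1.19 − (+1.159))·6/0.0592 = 3.1419.
So 2·log[Au³⁺] = 3·log(1.3) − log Q = 0.3418 − (3.1419) = -2.8001; log[Au³⁺] = -2.8001 / 2 = -1.4001; [Au³⁺] = 10^(-1.4001) ≈ 0.040 M.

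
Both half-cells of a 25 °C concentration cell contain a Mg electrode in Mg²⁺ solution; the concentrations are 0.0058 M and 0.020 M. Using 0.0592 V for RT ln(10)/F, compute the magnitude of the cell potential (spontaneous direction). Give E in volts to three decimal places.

+0.016 V

For a concentration cell E°cell = 0. The 0.020 M side is the cathode (reduction is favoured where [Mg²⁺] is higher).
With n = 2, E = −(0.0592/2) log([Mg²⁺]ₐₙ/[Mg²⁺]꜀ₐₜ) = −(0.0592/2) log(0.0058/0.02) = −(0.0592/2)(-0.538) = +0.016 V.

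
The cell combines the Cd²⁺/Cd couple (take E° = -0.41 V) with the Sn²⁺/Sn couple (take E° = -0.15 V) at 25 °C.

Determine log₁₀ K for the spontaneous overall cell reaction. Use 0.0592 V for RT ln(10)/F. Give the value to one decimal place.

Cathode: Sn²⁺/Sn; anode: Cd²⁺/Cd. E°cell = +0.26 V, n = 2.
log K = nE°cell / 0.0592 = (2)(+0.26) / 0.0592 = 8.8.

8.8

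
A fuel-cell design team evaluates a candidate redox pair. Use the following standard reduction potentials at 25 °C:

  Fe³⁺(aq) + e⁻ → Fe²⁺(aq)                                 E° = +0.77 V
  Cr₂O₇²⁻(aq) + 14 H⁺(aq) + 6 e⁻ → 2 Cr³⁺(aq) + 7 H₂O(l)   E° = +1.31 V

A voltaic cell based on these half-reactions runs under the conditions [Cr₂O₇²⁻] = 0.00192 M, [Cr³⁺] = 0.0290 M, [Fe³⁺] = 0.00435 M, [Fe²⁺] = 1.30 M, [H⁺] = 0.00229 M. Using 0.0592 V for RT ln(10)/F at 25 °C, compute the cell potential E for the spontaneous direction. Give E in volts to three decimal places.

+0.325 V

Cr₂O₇²⁻/Cr³⁺ is the cathode (higher E°), Fe³⁺/Fe²⁺ the anode: E°cell = +1.31 − (+0.77) = +0.54 V, n = 6.
Overall: Cr₂O₇²⁻(aq) + 14 H⁺(aq) + 6 Fe²⁺(aq) → 2 Cr³⁺(aq) + 7 H₂O(l) + 6 Fe³⁺(aq)
Q = [Cr³⁺]^2·[Fe³⁺]^6 / ([Cr₂O₇²⁻]·[H⁺]^14·[Fe²⁺]^6); log Q = 21.751.
E = E° − (0.0592/n) log Q = +0.54 − (0.0592/6)(21.751) = +0.325 V.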